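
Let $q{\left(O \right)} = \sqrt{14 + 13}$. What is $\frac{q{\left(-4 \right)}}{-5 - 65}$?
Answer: $- \frac{3 \sqrt{3}}{70} \approx -0.074231$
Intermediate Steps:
$q{\left(O \right)} = 3 \sqrt{3}$ ($q{\left(O \right)} = \sqrt{27} = 3 \sqrt{3}$)
$\frac{q{\left(-4 \right)}}{-5 - 65} = \frac{3 \sqrt{3}}{-5 - 65} = \frac{3 \sqrt{3}}{-70} = 3 \sqrt{3} \left(- \frac{1}{70}\right) = - \frac{3 \sqrt{3}}{70}$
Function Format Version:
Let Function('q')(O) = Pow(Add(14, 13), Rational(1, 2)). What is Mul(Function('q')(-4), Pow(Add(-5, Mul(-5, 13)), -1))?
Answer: Mul(Rational(-3, 70), Pow(3, Rational(1, 2))) ≈ -0.074231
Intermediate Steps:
Function('q')(O) = Mul(3, Pow(3, Rational(1, 2))) (Function('q')(O) = Pow(27, Rational(1, 2)) = Mul(3, Pow(3, Rational(1, 2))))
Mul(Function('q')(-4), Pow(Add(-5, Mul(-5, 13)), -1)) = Mul(Mul(3, Pow(3, Rational(1, 2))), Pow(Add(-5, Mul(-5, 13)), -1)) = Mul(Mul(3, Pow(3, Rational(1, 2))), Pow(Add(-5, -65), -1)) = Mul(Mul(3, Pow(3, Rational(1, 2))), Pow(-70, -1)) = Mul(Mul(3, Pow(3, Rational(1, 2))), Rational(-1, 70)) = Mul(Rational(-3, 70), Pow(3, Rational(1, 2)))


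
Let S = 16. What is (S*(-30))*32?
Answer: -15360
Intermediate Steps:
(S*(-30))*32 = (16*(-30))*32 = -480*32 = -15360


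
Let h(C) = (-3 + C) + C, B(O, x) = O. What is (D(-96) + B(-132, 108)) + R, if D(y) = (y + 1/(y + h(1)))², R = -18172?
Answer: -85490367/9409 ≈ -9086.0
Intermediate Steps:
h(C) = -3 + 2*C
D(y) = (y + 1/(-1 + y))² (D(y) = (y + 1/(y + (-3 + 2*1)))² = (y + 1/(y + (-3 + 2)))² = (y + 1/(y - 1))² = (y + 1/(-1 + y))²)
(D(-96) + B(-132, 108)) + R = ((1 + (-96)² - 1*(-96))²/(-1 - 96)² - 132) - 18172 = ((1 + 9216 + 96)²/(-97)² - 132) - 18172 = ((1/9409)*9313² - 132) - 18172 = ((1/9409)*86731969 - 132) - 18172 = (86731969/9409 - 132) - 18172 = 85489981/9409 - 18172 = -85490367/9409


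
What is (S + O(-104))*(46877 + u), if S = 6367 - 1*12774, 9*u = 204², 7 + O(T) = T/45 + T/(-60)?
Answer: -4955357552/15 ≈ -3.3036e+8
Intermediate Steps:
O(T) = -7 + T/180 (O(T) = -7 + (T/45 + T/(-60)) = -7 + (T*(1/45) + T*(-1/60)) = -7 + (T/45 - T/60) = -7 + T/180)
u = 4624 (u = (⅑)*204² = (⅑)*41616 = 4624)
S = -6407 (S = 6367 - 12774 = -6407)
(S + O(-104))*(46877 + u) = (-6407 + (-7 + (1/180)*(-104)))*(46877 + 4624) = (-6407 + (-7 - 26/45))*51501 = (-6407 - 341/45)*51501 = -288656/45*51501 = -4955357552/15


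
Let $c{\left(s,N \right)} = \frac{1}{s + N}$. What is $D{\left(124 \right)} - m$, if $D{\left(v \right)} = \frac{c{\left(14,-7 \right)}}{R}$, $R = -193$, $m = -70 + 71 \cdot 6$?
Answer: $- \frac{480957}{1351} \approx -356.0$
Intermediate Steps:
$m = 356$ ($m = -70 + 426 = 356$)
$c{\left(s,N \right)} = \frac{1}{N + s}$
$D{\left(v \right)} = - \frac{1}{1351}$ ($D{\left(v \right)} = \frac{1}{\left(-7 + 14\right) \left(-193\right)} = \frac{1}{7} \left(- \frac{1}{193}\right) = - \frac{1}{1351}$)
$D{\left(124 \right)} - m = - \frac{1}{1351} - 356 = - \frac{480957}{1351}$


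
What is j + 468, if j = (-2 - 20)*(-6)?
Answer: 600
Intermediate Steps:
j = 132 (j = -22*(-6) = 132)
j + 468 = 132 + 468 = 600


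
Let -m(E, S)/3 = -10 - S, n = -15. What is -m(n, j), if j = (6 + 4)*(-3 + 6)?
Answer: -120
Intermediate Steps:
j = 30 (j = 10*3 = 30)
m(E, S) = 30 + 3*S (m(E, S) = -3*(-10 - S) = 30 + 3*S)
-m(n, j) = -(30 + 3*30) = -(30 + 90) = -1*120 = -120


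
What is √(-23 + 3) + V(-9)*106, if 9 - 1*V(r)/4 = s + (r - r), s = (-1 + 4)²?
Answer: 2*I*√5 ≈ 4.4721*I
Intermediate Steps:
s = 9 (s = 3² = 9)
V(r) = 0 (V(r) = 36 - 4*(9 + (r - r)) = 36 - 4*(9 + 0) = 36 - 4*9 = 36 - 36 = 0)
√(-23 + 3) + V(-9)*106 = √(-23 + 3) + 0*106 = √(-20) + 0 = 2*I*√5 + 0 = 2*I*√5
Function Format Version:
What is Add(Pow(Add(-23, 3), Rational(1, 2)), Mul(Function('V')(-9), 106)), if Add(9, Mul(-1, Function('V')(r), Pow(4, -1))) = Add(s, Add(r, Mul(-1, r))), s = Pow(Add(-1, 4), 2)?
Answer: Mul(2, I, Pow(5, Rational(1, 2))) ≈ Mul(4.4721, I)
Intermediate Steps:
s = 9 (s = Pow(3, 2) = 9)
Function('V')(r) = 0 (Function('V')(r) = Add(36, Mul(-4, Add(9, Add(r, Mul(-1, r))))) = Add(36, Mul(-4, Add(9, 0))) = Add(36, Mul(-4, 9)) = Add(36, -36) = 0)
Add(Pow(Add(-23, 3), Rational(1, 2)), Mul(Function('V')(-9), 106)) = Add(Pow(Add(-23, 3), Rational(1, 2)), Mul(0, 106)) = Add(Pow(-20, Rational(1, 2)), 0) = Add(Mul(2, I, Pow(5, Rational(1, 2))), 0) = Mul(2, I, Pow(5, Rational(1, 2)))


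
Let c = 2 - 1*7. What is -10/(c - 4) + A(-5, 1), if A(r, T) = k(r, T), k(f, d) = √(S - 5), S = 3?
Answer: 10/9 + I*√2 ≈ 1.1111 + 1.4142*I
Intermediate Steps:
k(f, d) = I*√2 (k(f, d) = √(3 - 5) = √(-2) = I*√2)
c = -5 (c = 2 - 7 = -5)
A(r, T) = I*√2
-10/(c - 4) + A(-5, 1) = -10/(-5 - 4) + I*√2 = -10/(-9) + I*√2 = -10*(-⅑) + I*√2 = 10/9 + I*√2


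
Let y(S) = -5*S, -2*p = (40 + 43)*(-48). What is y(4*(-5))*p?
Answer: 199200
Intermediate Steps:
p = 1992 (p = -(40 + 43)*(-48)/2 = -83*(-48)/2 = -1/2*(-3984) = 1992)
y(4*(-5))*p = -20*(-5)*1992 = -5*(-20)*1992 = 100*1992 = 199200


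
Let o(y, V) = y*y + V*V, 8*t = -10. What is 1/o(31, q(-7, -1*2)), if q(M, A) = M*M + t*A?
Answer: 4/14453 ≈ 0.00027676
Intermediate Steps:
t = -5/4 (t = (⅛)*(-10) = -5/4 ≈ -1.2500)
q(M, A) = M² - 5*A/4 (q(M, A) = M*M - 5*A/4 = M² - 5*A/4)
o(y, V) = V² + y² (o(y, V) = y² + V² = V² + y²)
1/o(31, q(-7, -1*2)) = 1/(((-7)² - (-5)*2/4)² + 31²) = 1/((49 - 5/4*(-2))² + 961) = 1/((49 + 5/2)² + 961) = 1/((103/2)² + 961) = 1/(10609/4 + 961) = 1/(14453/4) = 4/14453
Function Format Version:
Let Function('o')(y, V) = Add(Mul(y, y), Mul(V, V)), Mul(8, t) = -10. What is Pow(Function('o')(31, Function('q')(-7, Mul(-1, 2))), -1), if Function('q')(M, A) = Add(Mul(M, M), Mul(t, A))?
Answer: Rational(4, 14453) ≈ 0.00027676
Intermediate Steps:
t = Rational(-5, 4) (t = Mul(Rational(1, 8), -10) = Rational(-5, 4) ≈ -1.2500)
Function('q')(M, A) = Add(Pow(M, 2), Mul(Rational(-5, 4), A)) (Function('q')(M, A) = Add(Mul(M, M), Mul(Rational(-5, 4), A)) = Add(Pow(M, 2), Mul(Rational(-5, 4), A)))
Function('o')(y, V) = Add(Pow(V, 2), Pow(y, 2)) (Function('o')(y, V) = Add(Pow(y, 2), Pow(V, 2)) = Add(Pow(V, 2), Pow(y, 2)))
Pow(Function('o')(31, Function('q')(-7, Mul(-1, 2))), -1) = Pow(Add(Pow(Add(Pow(-7, 2), Mul(Rational(-5, 4), Mul(-1, 2))), 2), Pow(31, 2)), -1) = Pow(Add(Pow(Add(49, Mul(Rational(-5, 4), -2)), 2), 961), -1) = Pow(Add(Pow(Add(49, Rational(5, 2)), 2), 961), -1) = Pow(Add(Pow(Rational(103, 2), 2), 961), -1) = Pow(Add(Rational(10609, 4), 961), -1) = Pow(Rational(14453, 4), -1) = Rational(4, 14453)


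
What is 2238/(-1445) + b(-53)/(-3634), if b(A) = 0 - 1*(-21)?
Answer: -8163237/5251130 ≈ -1.5546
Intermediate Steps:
b(A) = 21 (b(A) = 0 + 21 = 21)
2238/(-1445) + b(-53)/(-3634) = 2238/(-1445) + 21/(-3634) = 2238*(-1/1445) + 21*(-1/3634) = -2238/1445 - 21/3634 = -8163237/5251130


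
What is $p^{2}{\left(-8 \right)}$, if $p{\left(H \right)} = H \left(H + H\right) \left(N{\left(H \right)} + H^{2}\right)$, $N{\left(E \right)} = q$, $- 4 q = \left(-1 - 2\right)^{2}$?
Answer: $62473216$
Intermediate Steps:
$q = - \frac{9}{4}$ ($q = - \frac{\left(-1 - 2\right)^{2}}{4} = - \frac{\left(-3\right)^{2}}{4} = \left(- \frac{1}{4}\right) 9 = - \frac{9}{4} \approx -2.25$)
$N{\left(E \right)} = - \frac{9}{4}$
$p{\left(H \right)} = 2 H^{2} \left(- \frac{9}{4} + H^{2}\right)$ ($p{\left(H \right)} = H \left(H + H\right) \left(- \frac{9}{4} + H^{2}\right) = H 2 H \left(- \frac{9}{4} + H^{2}\right) = 2 H^{2} \left(- \frac{9}{4} + H^{2}\right)$)
$p^{2}{\left(-8 \right)} = \left(\frac{\left(-8\right)^{2} \left(-9 + 4 \left(-8\right)^{2}\right)}{2}\right)^{2} = \left(\frac{1}{2} \cdot 64 \left(-9 + 4 \cdot 64\right)\right)^{2} = \left(\frac{1}{2} \cdot 64 \left(-9 + 256\right)\right)^{2} = \left(\frac{1}{2} \cdot 64 \cdot 247\right)^{2} = 7904^{2} = 62473216$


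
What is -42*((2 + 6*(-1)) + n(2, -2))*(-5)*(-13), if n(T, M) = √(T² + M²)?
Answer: 10920 - 5460*√2 ≈ 3198.4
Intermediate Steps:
n(T, M) = √(M² + T²)
-42*((2 + 6*(-1)) + n(2, -2))*(-5)*(-13) = -42*((2 + 6*(-1)) + √((-2)² + 2²))*(-5)*(-13) = -42*((2 - 6) + √(4 + 4))*(-5)*(-13) = -42*(-4 + √8)*(-5)*(-13) = -42*(-4 + 2*√2)*(-5)*(-13) = -42*(20 - 10*√2)*(-13) = (-840 + 420*√2)*(-13) = 10920 - 5460*√2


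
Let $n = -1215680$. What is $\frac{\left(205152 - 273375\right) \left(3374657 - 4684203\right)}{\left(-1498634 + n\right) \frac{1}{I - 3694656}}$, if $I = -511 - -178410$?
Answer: $\frac{157095569208396903}{1357157} \approx 1.1575 \cdot 10^{11}$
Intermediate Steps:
$I = 177899$ ($I = -511 + 178410 = 177899$)
$\frac{\left(205152 - 273375\right) \left(3374657 - 4684203\right)}{\left(-1498634 + n\right) \frac{1}{I - 3694656}} = \frac{\left(205152 - 273375\right) \left(3374657 - 4684203\right)}{\left(-1498634 - 1215680\right) \frac{1}{177899 - 3694656}} = \frac{\left(-68223\right) \left(-1309546\right)}{\left(-2714314\right) \frac{1}{-3516757}} = \frac{89341156758}{\left(-2714314\right) \left(- \frac{1}{3516757}\right)} = \frac{89341156758}{\frac{2714314}{3516757}} = 89341156758 \cdot \frac{3516757}{2714314} = \frac{157095569208396903}{1357157}$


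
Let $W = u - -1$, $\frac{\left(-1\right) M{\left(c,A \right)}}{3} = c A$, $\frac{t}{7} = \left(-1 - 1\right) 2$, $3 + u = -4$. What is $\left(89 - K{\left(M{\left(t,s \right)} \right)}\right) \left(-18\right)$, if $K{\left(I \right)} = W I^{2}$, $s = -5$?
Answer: $-19052802$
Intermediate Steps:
$u = -7$ ($u = -3 - 4 = -7$)
$t = -28$ ($t = 7 \left(-1 - 1\right) 2 = 7 \left(\left(-2\right) 2\right) = 7 \left(-4\right) = -28$)
$M{\left(c,A \right)} = - 3 A c$ ($M{\left(c,A \right)} = - 3 c A = - 3 A c$)
$W = -6$ ($W = -7 - -1 = -7 + 1 = -6$)
$K{\left(I \right)} = - 6 I^{2}$
$\left(89 - K{\left(M{\left(t,s \right)} \right)}\right) \left(-18\right) = \left(89 - - 6 \left(\left(-3\right) \left(-5\right) \left(-28\right)\right)^{2}\right) \left(-18\right) = \left(89 - - 6 \left(-420\right)^{2}\right) \left(-18\right) = \left(89 - \left(-6\right) 176400\right) \left(-18\right) = \left(89 - -1058400\right) \left(-18\right) = \left(89 + 1058400\right) \left(-18\right) = 1058489 \left(-18\right) = -19052802$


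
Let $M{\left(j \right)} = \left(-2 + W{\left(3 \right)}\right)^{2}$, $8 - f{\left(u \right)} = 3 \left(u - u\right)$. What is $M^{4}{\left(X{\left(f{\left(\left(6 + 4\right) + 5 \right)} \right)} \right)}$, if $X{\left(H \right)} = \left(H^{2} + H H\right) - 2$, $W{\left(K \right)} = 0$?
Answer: $256$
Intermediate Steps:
$f{\left(u \right)} = 8$ ($f{\left(u \right)} = 8 - 3 \left(u - u\right) = 8 - 3 \cdot 0 = 8 - 0 = 8 + 0 = 8$)
$X{\left(H \right)} = -2 + 2 H^{2}$ ($X{\left(H \right)} = \left(H^{2} + H^{2}\right) - 2 = 2 H^{2} - 2 = -2 + 2 H^{2}$)
$M{\left(j \right)} = 4$ ($M{\left(j \right)} = \left(-2 + 0\right)^{2} = \left(-2\right)^{2} = 4$)
$M^{4}{\left(X{\left(f{\left(\left(6 + 4\right) + 5 \right)} \right)} \right)} = 4^{4} = 256$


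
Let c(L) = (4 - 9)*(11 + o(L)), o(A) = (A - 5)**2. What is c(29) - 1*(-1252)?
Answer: -1683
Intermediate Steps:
o(A) = (-5 + A)**2
c(L) = -55 - 5*(-5 + L)**2 (c(L) = (4 - 9)*(11 + (-5 + L)**2) = -5*(11 + (-5 + L)**2) = -55 - 5*(-5 + L)**2)
c(29) - 1*(-1252) = (-55 - 5*(-5 + 29)**2) - 1*(-1252) = (-55 - 5*24**2) + 1252 = (-55 - 5*576) + 1252 = (-55 - 2880) + 1252 = -2935 + 1252 = -1683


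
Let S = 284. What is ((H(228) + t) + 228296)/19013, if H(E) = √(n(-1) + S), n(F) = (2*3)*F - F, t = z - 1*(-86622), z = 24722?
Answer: 339640/19013 + 3*√31/19013 ≈ 17.864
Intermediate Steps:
t = 111344 (t = 24722 - 1*(-86622) = 24722 + 86622 = 111344)
n(F) = 5*F (n(F) = 6*F - F = 5*F)
H(E) = 3*√31 (H(E) = √(5*(-1) + 284) = √(-5 + 284) = √279 = 3*√31)
((H(228) + t) + 228296)/19013 = ((3*√31 + 111344) + 228296)/19013 = ((111344 + 3*√31) + 228296)*(1/19013) = (339640 + 3*√31)*(1/19013) = 339640/19013 + 3*√31/19013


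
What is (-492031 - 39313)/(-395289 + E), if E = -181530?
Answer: 531344/576819 ≈ 0.92116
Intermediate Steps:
(-492031 - 39313)/(-395289 + E) = (-492031 - 39313)/(-395289 - 181530) = -531344/(-576819) = -531344*(-1/576819) = 531344/576819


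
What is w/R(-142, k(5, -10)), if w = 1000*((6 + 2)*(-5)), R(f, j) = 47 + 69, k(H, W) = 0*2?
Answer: -10000/29 ≈ -344.83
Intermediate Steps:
k(H, W) = 0
R(f, j) = 116
w = -40000 (w = 1000*(8*(-5)) = 1000*(-40) = -40000)
w/R(-142, k(5, -10)) = -40000/116 = -40000*1/116 = -10000/29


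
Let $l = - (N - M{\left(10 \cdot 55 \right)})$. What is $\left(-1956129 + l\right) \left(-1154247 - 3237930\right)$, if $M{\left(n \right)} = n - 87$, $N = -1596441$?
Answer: $1577779782825$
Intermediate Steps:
$M{\left(n \right)} = -87 + n$
$l = 1596904$ ($l = - (-1596441 - \left(-87 + 10 \cdot 55\right)) = - (-1596441 - \left(-87 + 550\right)) = - (-1596441 - 463) = \left(-1\right) \left(-1596904\right) = 1596904$)
$\left(-1956129 + l\right) \left(-1154247 - 3237930\right) = \left(-1956129 + 1596904\right) \left(-1154247 - 3237930\right) = \left(-359225\right) \left(-4392177\right) = 1577779782825$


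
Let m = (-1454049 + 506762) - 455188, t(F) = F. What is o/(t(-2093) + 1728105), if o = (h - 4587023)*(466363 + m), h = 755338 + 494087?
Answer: 781091384744/431503 ≈ 1.8102e+6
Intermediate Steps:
h = 1249425
m = -1402475 (m = -947287 - 455188 = -1402475)
o = 3124365538976 (o = (1249425 - 4587023)*(466363 - 1402475) = -3337598*(-936112) = 3124365538976)
o/(t(-2093) + 1728105) = 3124365538976/(-2093 + 1728105) = 3124365538976/1726012 = 3124365538976*(1/1726012) = 781091384744/431503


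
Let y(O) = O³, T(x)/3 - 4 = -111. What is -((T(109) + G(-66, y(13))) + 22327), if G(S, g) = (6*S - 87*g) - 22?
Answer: 169551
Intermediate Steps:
T(x) = -321 (T(x) = 12 + 3*(-111) = 12 - 333 = -321)
G(S, g) = -22 - 87*g + 6*S (G(S, g) = (-87*g + 6*S) - 22 = -22 - 87*g + 6*S)
-((T(109) + G(-66, y(13))) + 22327) = -((-321 + (-22 - 87*13³ + 6*(-66))) + 22327) = -((-321 + (-22 - 87*2197 - 396)) + 22327) = -((-321 + (-22 - 191139 - 396)) + 22327) = -((-321 - 191557) + 22327) = -(-191878 + 22327) = -1*(-169551) = 169551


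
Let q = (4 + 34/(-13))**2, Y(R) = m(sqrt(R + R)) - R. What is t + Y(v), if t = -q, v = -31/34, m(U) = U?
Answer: -5777/5746 + I*sqrt(527)/17 ≈ -1.0054 + 1.3504*I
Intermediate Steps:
v = -31/34 (v = -31*1/34 = -31/34 ≈ -0.91177)
Y(R) = -R + sqrt(2)*sqrt(R) (Y(R) = sqrt(R + R) - R = sqrt(2*R) - R = sqrt(2)*sqrt(R) - R = -R + sqrt(2)*sqrt(R))
q = 324/169 (q = (4 + 34*(-1/13))**2 = (4 - 34/13)**2 = (18/13)**2 = 324/169 ≈ 1.9172)
t = -324/169 (t = -1*324/169 = -324/169 ≈ -1.9172)
t + Y(v) = -324/169 + (-1*(-31/34) + sqrt(2)*sqrt(-31/34)) = -324/169 + (31/34 + sqrt(2)*(I*sqrt(1054)/34)) = -324/169 + (31/34 + I*sqrt(527)/17) = -5777/5746 + I*sqrt(527)/17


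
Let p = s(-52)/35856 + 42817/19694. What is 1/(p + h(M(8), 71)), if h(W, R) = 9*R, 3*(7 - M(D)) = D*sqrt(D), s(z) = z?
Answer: 88268508/56595354395 ≈ 0.0015596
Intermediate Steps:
M(D) = 7 - D**(3/2)/3 (M(D) = 7 - D*sqrt(D)/3 = 7 - D**(3/2)/3)
p = 191777783/88268508 (p = -52/35856 + 42817/19694 = -52*1/35856 + 42817*(1/19694) = -13/8964 + 42817/19694 = 191777783/88268508 ≈ 2.1727)
1/(p + h(M(8), 71)) = 1/(191777783/88268508 + 9*71) = 1/(191777783/88268508 + 639) = 1/(56595354395/88268508) = 88268508/56595354395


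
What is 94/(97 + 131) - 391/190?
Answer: -469/285 ≈ -1.6456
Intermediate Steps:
94/(97 + 131) - 391/190 = 94/228 - 391*1/190 = 94*(1/228) - 391/190 = 47/114 - 391/190 = -469/285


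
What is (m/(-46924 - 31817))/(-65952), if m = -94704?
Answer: -1973/108190134 ≈ -1.8236e-5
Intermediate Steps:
(m/(-46924 - 31817))/(-65952) = -94704/(-46924 - 31817)/(-65952) = -94704/(-78741)*(-1/65952) = -94704*(-1/78741)*(-1/65952) = (31568/26247)*(-1/65952) = -1973/108190134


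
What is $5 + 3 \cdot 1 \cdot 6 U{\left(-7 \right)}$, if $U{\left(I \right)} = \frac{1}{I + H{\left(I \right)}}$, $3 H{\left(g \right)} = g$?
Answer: $\frac{43}{14} \approx 3.0714$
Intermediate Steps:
$H{\left(g \right)} = \frac{g}{3}$
$U{\left(I \right)} = \frac{3}{4 I}$ ($U{\left(I \right)} = \frac{1}{I + \frac{I}{3}} = \frac{1}{\frac{4}{3} I} = \frac{3}{4 I}$)
$5 + 3 \cdot 1 \cdot 6 U{\left(-7 \right)} = 5 + 3 \cdot 1 \cdot 6 \frac{3}{4 \left(-7\right)} = 5 + 3 \cdot 6 \cdot \frac{3}{4} \left(- \frac{1}{7}\right) = 5 + 18 \left(- \frac{3}{28}\right) = 5 - \frac{27}{14} = \frac{43}{14}$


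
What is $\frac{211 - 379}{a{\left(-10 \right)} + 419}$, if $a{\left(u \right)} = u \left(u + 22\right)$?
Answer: $- \frac{168}{299} \approx -0.56187$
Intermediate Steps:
$a{\left(u \right)} = u \left(22 + u\right)$
$\frac{211 - 379}{a{\left(-10 \right)} + 419} = \frac{211 - 379}{- 10 \left(22 - 10\right) + 419} = \frac{211 - 379}{\left(-10\right) 12 + 419} = - \frac{168}{-120 + 419} = - \frac{168}{299}$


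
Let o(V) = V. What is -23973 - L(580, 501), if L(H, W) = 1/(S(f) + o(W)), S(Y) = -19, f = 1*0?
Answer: -11554987/482 ≈ -23973.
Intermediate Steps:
f = 0
L(H, W) = 1/(-19 + W)
-23973 - L(580, 501) = -23973 - 1/(-19 + 501) = -23973 - 1/482 = -11554987/482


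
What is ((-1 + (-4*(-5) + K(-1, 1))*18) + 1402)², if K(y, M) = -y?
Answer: 3164841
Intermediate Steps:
((-1 + (-4*(-5) + K(-1, 1))*18) + 1402)² = ((-1 + (-4*(-5) - 1*(-1))*18) + 1402)² = ((-1 + (20 + 1)*18) + 1402)² = ((-1 + 21*18) + 1402)² = ((-1 + 378) + 1402)² = (377 + 1402)² = 1779² = 3164841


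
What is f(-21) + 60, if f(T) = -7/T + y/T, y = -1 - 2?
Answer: 1270/21 ≈ 60.476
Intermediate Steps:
y = -3
f(T) = -10/T (f(T) = -7/T - 3/T = -10/T)
f(-21) + 60 = -10/(-21) + 60 = -10*(-1/21) + 60 = 10/21 + 60 = 1270/21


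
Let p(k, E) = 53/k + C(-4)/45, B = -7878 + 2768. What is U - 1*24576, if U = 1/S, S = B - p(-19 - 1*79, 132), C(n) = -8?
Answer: -553744740666/22531931 ≈ -24576.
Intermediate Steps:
B = -5110
p(k, E) = -8/45 + 53/k (p(k, E) = 53/k - 8/45 = -8/45 + 53/k)
S = -22531931/4410 (S = -5110 - (-8/45 + 53/(-19 - 1*79)) = -5110 - (-8/45 + 53/(-19 - 79)) = -5110 - (-8/45 + 53/(-98)) = -5110 - (-8/45 + 53*(-1/98)) = -5110 - (-8/45 - 53/98) = -5110 - 1*(-3169/4410) = -5110 + 3169/4410 = -22531931/4410 ≈ -5109.3)
U = -4410/22531931 (U = 1/(-22531931/4410) = -4410/22531931 ≈ -0.00019572)
U - 1*24576 = -4410/22531931 - 1*24576 = -4410/22531931 - 24576 = -553744740666/22531931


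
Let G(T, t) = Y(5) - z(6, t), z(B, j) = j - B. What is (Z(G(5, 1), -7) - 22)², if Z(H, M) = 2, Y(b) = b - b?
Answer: 400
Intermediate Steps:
Y(b) = 0
G(T, t) = 6 - t (G(T, t) = 0 - (t - 1*6) = 0 - (t - 6) = 0 - (-6 + t) = 0 + (6 - t) = 6 - t)
(Z(G(5, 1), -7) - 22)² = (2 - 22)² = (-20)² = 400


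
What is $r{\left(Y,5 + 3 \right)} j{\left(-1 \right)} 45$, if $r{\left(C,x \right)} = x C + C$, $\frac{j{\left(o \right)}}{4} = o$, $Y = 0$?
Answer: $0$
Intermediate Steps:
$j{\left(o \right)} = 4 o$
$r{\left(C,x \right)} = C + C x$ ($r{\left(C,x \right)} = C x + C = C + C x$)
$r{\left(Y,5 + 3 \right)} j{\left(-1 \right)} 45 = 0 \left(1 + \left(5 + 3\right)\right) 4 \left(-1\right) 45 = 0 \left(1 + 8\right) \left(-4\right) 45 = 0 \cdot 9 \left(-4\right) 45 = 0 \left(-4\right) 45 = 0 \cdot 45 = 0$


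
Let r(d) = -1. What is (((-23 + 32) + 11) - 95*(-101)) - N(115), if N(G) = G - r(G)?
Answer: 9499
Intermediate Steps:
N(G) = 1 + G (N(G) = G - 1*(-1) = G + 1 = 1 + G)
(((-23 + 32) + 11) - 95*(-101)) - N(115) = (((-23 + 32) + 11) - 95*(-101)) - (1 + 115) = ((9 + 11) + 9595) - 1*116 = (20 + 9595) - 116 = 9615 - 116 = 9499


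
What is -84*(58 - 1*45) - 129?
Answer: -1221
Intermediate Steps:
-84*(58 - 1*45) - 129 = -84*(58 - 45) - 129 = -84*13 - 129 = -1092 - 129 = -1221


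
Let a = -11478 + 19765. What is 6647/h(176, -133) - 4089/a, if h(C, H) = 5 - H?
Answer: 2370409/49722 ≈ 47.673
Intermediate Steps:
a = 8287
6647/h(176, -133) - 4089/a = 6647/(5 - 1*(-133)) - 4089/8287 = 6647/(5 + 133) - 4089*1/8287 = 6647/138 - 4089/8287 = 6647*(1/138) - 4089/8287 = 289/6 - 4089/8287 = 2370409/49722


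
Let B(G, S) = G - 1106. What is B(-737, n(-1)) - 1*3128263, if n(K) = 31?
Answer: -3130106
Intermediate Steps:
B(G, S) = -1106 + G
B(-737, n(-1)) - 1*3128263 = (-1106 - 737) - 1*3128263 = -1843 - 3128263 = -3130106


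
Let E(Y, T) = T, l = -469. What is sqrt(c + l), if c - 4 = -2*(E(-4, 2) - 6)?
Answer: I*sqrt(457) ≈ 21.378*I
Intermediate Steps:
c = 12 (c = 4 - 2*(2 - 6) = 4 - 2*(-4) = 4 + 8 = 12)
sqrt(c + l) = sqrt(12 - 469) = sqrt(-457) = I*sqrt(457)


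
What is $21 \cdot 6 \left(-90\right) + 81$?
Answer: $-11259$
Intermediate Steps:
$21 \cdot 6 \left(-90\right) + 81 = 126 \left(-90\right) + 81 = -11340 + 81 = -11259$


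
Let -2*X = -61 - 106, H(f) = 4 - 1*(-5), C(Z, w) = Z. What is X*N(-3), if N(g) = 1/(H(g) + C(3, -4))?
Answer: 167/24 ≈ 6.9583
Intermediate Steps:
H(f) = 9 (H(f) = 4 + 5 = 9)
N(g) = 1/12 (N(g) = 1/(9 + 3) = 1/12)
X = 167/2 (X = -(-61 - 106)/2 = -½*(-167) = 167/2 ≈ 83.500)
X*N(-3) = (167/2)*(1/12) = 167/24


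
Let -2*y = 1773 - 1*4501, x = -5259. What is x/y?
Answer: -5259/1364 ≈ -3.8556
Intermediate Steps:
y = 1364 (y = -(1773 - 1*4501)/2 = -(1773 - 4501)/2 = -1/2*(-2728) = 1364)
x/y = -5259/1364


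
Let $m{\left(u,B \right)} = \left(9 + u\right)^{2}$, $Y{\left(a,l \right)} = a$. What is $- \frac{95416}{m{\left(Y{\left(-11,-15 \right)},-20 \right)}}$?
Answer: $-23854$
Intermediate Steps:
$- \frac{95416}{m{\left(Y{\left(-11,-15 \right)},-20 \right)}} = - \frac{95416}{\left(9 - 11\right)^{2}} = - \frac{95416}{\left(-2\right)^{2}} = - \frac{95416}{4} = \left(-95416\right) \frac{1}{4} = -23854$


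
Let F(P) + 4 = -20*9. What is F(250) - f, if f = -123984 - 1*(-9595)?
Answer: 114205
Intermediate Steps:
f = -114389 (f = -123984 + 9595 = -114389)
F(P) = -184 (F(P) = -4 - 20*9 = -4 - 180 = -184)
F(250) - f = -184 - 1*(-114389) = -184 + 114389 = 114205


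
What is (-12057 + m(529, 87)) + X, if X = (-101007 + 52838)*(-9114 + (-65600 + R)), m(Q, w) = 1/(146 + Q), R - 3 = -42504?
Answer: 3811129162651/675 ≈ 5.6461e+9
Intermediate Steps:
R = -42501 (R = 3 - 42504 = -42501)
X = 5646129335 (X = (-101007 + 52838)*(-9114 + (-65600 - 42501)) = -48169*(-9114 - 108101) = -48169*(-117215) = 5646129335)
(-12057 + m(529, 87)) + X = (-12057 + 1/(146 + 529)) + 5646129335 = (-12057 + 1/675) + 5646129335 = -8138474/675 + 5646129335 = 3811129162651/675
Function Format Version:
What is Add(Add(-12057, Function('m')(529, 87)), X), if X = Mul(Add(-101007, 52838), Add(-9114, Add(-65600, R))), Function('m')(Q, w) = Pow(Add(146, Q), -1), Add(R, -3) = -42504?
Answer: Rational(3811129162651, 675) ≈ 5.6461e+9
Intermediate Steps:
R = -42501 (R = Add(3, -42504) = -42501)
X = 5646129335 (X = Mul(Add(-101007, 52838), Add(-9114, Add(-65600, -42501))) = Mul(-48169, Add(-9114, -108101)) = Mul(-48169, -117215) = 5646129335)
Add(Add(-12057, Function('m')(529, 87)), X) = Add(Add(-12057, Pow(Add(146, 529), -1)), 5646129335) = Add(Add(-12057, Pow(675, -1)), 5646129335) = Add(Add(-12057, Rational(1, 675)), 5646129335) = Add(Rational(-8138474, 675), 5646129335) = Rational(3811129162651, 675)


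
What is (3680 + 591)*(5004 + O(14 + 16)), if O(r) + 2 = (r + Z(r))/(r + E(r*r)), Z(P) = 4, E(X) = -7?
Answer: 491506680/23 ≈ 2.1370e+7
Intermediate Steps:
O(r) = -2 + (4 + r)/(-7 + r) (O(r) = -2 + (r + 4)/(r - 7) = -2 + (4 + r)/(-7 + r))
(3680 + 591)*(5004 + O(14 + 16)) = (3680 + 591)*(5004 + (18 - (14 + 16))/(-7 + (14 + 16))) = 4271*(5004 + (18 - 1*30)/(-7 + 30)) = 4271*(5004 + (18 - 30)/23) = 4271*(5004 + (1/23)*(-12)) = 4271*(5004 - 12/23) = 4271*(115080/23) = 491506680/23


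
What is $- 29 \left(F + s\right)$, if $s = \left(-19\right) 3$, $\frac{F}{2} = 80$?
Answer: $-2987$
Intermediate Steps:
$F = 160$ ($F = 2 \cdot 80 = 160$)
$s = -57$
$- 29 \left(F + s\right) = - 29 \left(160 - 57\right) = \left(-29\right) 103 = -2987$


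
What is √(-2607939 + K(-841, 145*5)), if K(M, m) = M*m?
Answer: 16*I*√12569 ≈ 1793.8*I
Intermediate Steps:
√(-2607939 + K(-841, 145*5)) = √(-2607939 - 121945*5) = √(-2607939 - 841*725) = √(-2607939 - 609725) = √(-3217664) = 16*I*√12569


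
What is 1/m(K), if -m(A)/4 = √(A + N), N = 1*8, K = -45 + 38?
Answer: -¼ ≈ -0.25000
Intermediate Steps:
K = -7
N = 8
m(A) = -4*√(8 + A) (m(A) = -4*√(A + 8) = -4*√(8 + A))
1/m(K) = 1/(-4*√(8 - 7)) = 1/(-4*√1) = 1/(-4*1) = 1/(-4) = -¼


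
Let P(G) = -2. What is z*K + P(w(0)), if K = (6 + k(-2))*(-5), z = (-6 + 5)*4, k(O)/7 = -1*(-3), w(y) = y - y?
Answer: 538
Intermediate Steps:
w(y) = 0
k(O) = 21 (k(O) = 7*(-1*(-3)) = 7*3 = 21)
z = -4 (z = -1*4 = -4)
K = -135 (K = (6 + 21)*(-5) = 27*(-5) = -135)
z*K + P(w(0)) = -4*(-135) - 2 = 540 - 2 = 538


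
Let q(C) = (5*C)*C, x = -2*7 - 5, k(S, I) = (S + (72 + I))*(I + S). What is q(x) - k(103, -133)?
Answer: 3065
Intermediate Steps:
k(S, I) = (I + S)*(72 + I + S) (k(S, I) = (72 + I + S)*(I + S) = (I + S)*(72 + I + S))
x = -19 (x = -14 - 5 = -19)
q(C) = 5*C²
q(x) - k(103, -133) = 5*(-19)² - ((-133)² + 103² + 72*(-133) + 72*103 + 2*(-133)*103) = 5*361 - (17689 + 10609 - 9576 + 7416 - 27398) = 1805 - 1*(-1260) = 1805 + 1260 = 3065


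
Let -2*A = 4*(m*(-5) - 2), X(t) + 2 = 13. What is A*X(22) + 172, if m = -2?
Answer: -4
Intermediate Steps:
X(t) = 11 (X(t) = -2 + 13 = 11)
A = -16 (A = -2*(-2*(-5) - 2) = -2*(10 - 2) = -2*8 = -½*32 = -16)
A*X(22) + 172 = -16*11 + 172 = -176 + 172 = -4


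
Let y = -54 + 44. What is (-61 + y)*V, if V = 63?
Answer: -4473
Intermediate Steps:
y = -10
(-61 + y)*V = (-61 - 10)*63 = -71*63 = -4473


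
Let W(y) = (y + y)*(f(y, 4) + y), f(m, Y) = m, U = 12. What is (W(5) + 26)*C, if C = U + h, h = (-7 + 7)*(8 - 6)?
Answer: 1512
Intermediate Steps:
h = 0 (h = 0*2 = 0)
C = 12 (C = 12 + 0 = 12)
W(y) = 4*y² (W(y) = (y + y)*(y + y) = (2*y)*(2*y) = 4*y²)
(W(5) + 26)*C = (4*5² + 26)*12 = (4*25 + 26)*12 = (100 + 26)*12 = 126*12 = 1512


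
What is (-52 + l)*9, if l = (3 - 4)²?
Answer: -459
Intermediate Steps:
l = 1 (l = (-1)² = 1)
(-52 + l)*9 = (-52 + 1)*9 = -51*9 = -459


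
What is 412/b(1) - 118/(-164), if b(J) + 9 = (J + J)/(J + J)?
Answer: -2082/41 ≈ -50.781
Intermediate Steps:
b(J) = -8 (b(J) = -9 + (J + J)/(J + J) = -9 + (2*J)/((2*J)) = -9 + (2*J)*(1/(2*J)) = -9 + 1 = -8)
412/b(1) - 118/(-164) = 412/(-8) - 118/(-164) = 412*(-⅛) - 118*(-1/164) = -103/2 + 59/82 = -2082/41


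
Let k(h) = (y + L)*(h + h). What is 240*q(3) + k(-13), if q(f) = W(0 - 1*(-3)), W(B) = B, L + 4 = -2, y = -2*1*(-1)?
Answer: 824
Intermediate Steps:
y = 2 (y = -2*(-1) = 2)
L = -6 (L = -4 - 2 = -6)
k(h) = -8*h (k(h) = (2 - 6)*(h + h) = -8*h)
q(f) = 3 (q(f) = 0 - 1*(-3) = 0 + 3 = 3)
240*q(3) + k(-13) = 240*3 - 8*(-13) = 720 + 104 = 824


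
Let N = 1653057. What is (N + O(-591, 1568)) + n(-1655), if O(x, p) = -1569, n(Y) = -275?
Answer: 1651213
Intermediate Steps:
(N + O(-591, 1568)) + n(-1655) = (1653057 - 1569) - 275 = 1651488 - 275 = 1651213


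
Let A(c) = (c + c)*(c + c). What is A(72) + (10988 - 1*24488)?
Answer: 7236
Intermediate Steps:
A(c) = 4*c**2 (A(c) = (2*c)*(2*c) = 4*c**2)
A(72) + (10988 - 1*24488) = 4*72**2 + (10988 - 1*24488) = 4*5184 + (10988 - 24488) = 20736 - 13500 = 7236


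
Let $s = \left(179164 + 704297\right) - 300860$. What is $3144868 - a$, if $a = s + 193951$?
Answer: $2368316$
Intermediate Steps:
$s = 582601$ ($s = 883461 - 300860 = 582601$)
$a = 776552$ ($a = 582601 + 193951 = 776552$)
$3144868 - a = 3144868 - 776552 = 2368316$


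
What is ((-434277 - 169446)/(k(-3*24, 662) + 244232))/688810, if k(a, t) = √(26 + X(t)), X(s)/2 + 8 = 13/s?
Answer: -460428730836/128300013980410085 + 11391*√1099913/256600027960820170 ≈ -3.5886e-6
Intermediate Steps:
X(s) = -16 + 26/s (X(s) = -16 + 2*(13/s) = -16 + 26/s)
k(a, t) = √(10 + 26/t) (k(a, t) = √(26 + (-16 + 26/t)) = √(10 + 26/t))
((-434277 - 169446)/(k(-3*24, 662) + 244232))/688810 = ((-434277 - 169446)/(√(10 + 26/662) + 244232))/688810 = -603723/(√(10 + 26*(1/662)) + 244232)*(1/688810) = -603723/(√(10 + 13/331) + 244232)*(1/688810) = -603723/(√(3323/331) + 244232)*(1/688810) = -603723/(√1099913/331 + 244232)*(1/688810) = -603723/(244232 + √1099913/331)*(1/688810) = -603723/(688810*(244232 + √1099913/331))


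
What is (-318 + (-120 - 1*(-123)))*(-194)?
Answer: 61110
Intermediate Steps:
(-318 + (-120 - 1*(-123)))*(-194) = (-318 + (-120 + 123))*(-194) = (-318 + 3)*(-194) = -315*(-194) = 61110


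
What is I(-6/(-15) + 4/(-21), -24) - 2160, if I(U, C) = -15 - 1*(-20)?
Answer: -2155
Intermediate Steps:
I(U, C) = 5 (I(U, C) = -15 + 20 = 5)
I(-6/(-15) + 4/(-21), -24) - 2160 = 5 - 2160 = -2155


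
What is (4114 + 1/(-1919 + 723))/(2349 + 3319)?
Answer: 4920343/6778928 ≈ 0.72583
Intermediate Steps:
(4114 + 1/(-1919 + 723))/(2349 + 3319) = (4114 + 1/(-1196))/5668 = (4114 - 1/1196)*(1/5668) = (4920343/1196)*(1/5668) = 4920343/6778928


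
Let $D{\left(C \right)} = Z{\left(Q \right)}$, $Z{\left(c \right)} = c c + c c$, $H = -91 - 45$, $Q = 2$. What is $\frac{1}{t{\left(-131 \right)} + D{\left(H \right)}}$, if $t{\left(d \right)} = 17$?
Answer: $\frac{1}{25} \approx 0.04$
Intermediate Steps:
$H = -136$ ($H = -91 - 45 = -136$)
$Z{\left(c \right)} = 2 c^{2}$ ($Z{\left(c \right)} = c^{2} + c^{2} = 2 c^{2}$)
$D{\left(C \right)} = 8$ ($D{\left(C \right)} = 2 \cdot 2^{2} = 2 \cdot 4 = 8$)
$\frac{1}{t{\left(-131 \right)} + D{\left(H \right)}} = \frac{1}{17 + 8} = \frac{1}{25}$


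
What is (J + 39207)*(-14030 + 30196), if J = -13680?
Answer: 412669482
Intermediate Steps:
(J + 39207)*(-14030 + 30196) = (-13680 + 39207)*(-14030 + 30196) = 25527*16166 = 412669482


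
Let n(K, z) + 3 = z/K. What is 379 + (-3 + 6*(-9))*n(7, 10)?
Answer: 3280/7 ≈ 468.57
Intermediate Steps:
n(K, z) = -3 + z/K
379 + (-3 + 6*(-9))*n(7, 10) = 379 + (-3 + 6*(-9))*(-3 + 10/7) = 379 + (-3 - 54)*(-3 + 10*(⅐)) = 379 - 57*(-3 + 10/7) = 379 - 57*(-11/7) = 379 + 627/7 = 3280/7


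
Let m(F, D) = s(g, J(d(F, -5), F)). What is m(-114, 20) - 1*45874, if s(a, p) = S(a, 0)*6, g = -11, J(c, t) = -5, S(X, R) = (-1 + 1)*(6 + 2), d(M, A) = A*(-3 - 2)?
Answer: -45874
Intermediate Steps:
d(M, A) = -5*A (d(M, A) = A*(-5) = -5*A)
S(X, R) = 0 (S(X, R) = 0*8 = 0)
s(a, p) = 0 (s(a, p) = 0*6 = 0)
m(F, D) = 0
m(-114, 20) - 1*45874 = 0 - 1*45874 = 0 - 45874 = -45874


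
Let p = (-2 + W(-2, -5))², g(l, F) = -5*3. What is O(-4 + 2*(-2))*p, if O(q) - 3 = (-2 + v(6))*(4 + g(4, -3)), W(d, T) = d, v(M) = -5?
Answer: 1280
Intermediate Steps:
g(l, F) = -15
p = 16 (p = (-2 - 2)² = (-4)² = 16)
O(q) = 80 (O(q) = 3 + (-2 - 5)*(4 - 15) = 3 - 7*(-11) = 3 + 77 = 80)
O(-4 + 2*(-2))*p = 80*16 = 1280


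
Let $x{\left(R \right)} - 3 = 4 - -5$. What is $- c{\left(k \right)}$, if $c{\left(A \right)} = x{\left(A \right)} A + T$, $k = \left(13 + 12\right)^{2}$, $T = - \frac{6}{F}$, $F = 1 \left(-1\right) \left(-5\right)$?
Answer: $- \frac{37494}{5} \approx -7498.8$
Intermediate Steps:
$F = 5$ ($F = \left(-1\right) \left(-5\right) = 5$)
$x{\left(R \right)} = 12$ ($x{\left(R \right)} = 3 + \left(4 - -5\right) = 3 + \left(4 + 5\right) = 3 + 9 = 12$)
$T = - \frac{6}{5} \approx -1.2$
$k = 625$ ($k = 25^{2} = 625$)
$c{\left(A \right)} = - \frac{6}{5} + 12 A$ ($c{\left(A \right)} = 12 A - \frac{6}{5} = - \frac{6}{5} + 12 A$)
$- c{\left(k \right)} = - (- \frac{6}{5} + 12 \cdot 625) = - (- \frac{6}{5} + 7500) = \left(-1\right) \frac{37494}{5} = - \frac{37494}{5}$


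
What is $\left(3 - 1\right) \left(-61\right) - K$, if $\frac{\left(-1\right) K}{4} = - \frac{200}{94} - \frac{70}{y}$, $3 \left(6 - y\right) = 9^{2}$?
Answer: $- \frac{16522}{141} \approx -117.18$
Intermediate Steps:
$y = -21$ ($y = 6 - \frac{9^{2}}{3} = 6 - 27 = -21$)
$K = - \frac{680}{141}$ ($K = - 4 \left(- \frac{200}{94} - \frac{70}{-21}\right) = - 4 \left(\left(-200\right) \frac{1}{94} - - \frac{10}{3}\right) = - 4 \left(- \frac{100}{47} + \frac{10}{3}\right) = \left(-4\right) \frac{170}{141} = - \frac{680}{141} \approx -4.8227$)
$\left(3 - 1\right) \left(-61\right) - K = \left(3 - 1\right) \left(-61\right) - - \frac{680}{141} = 2 \left(-61\right) + \frac{680}{141} = -122 + \frac{680}{141} = - \frac{16522}{141}$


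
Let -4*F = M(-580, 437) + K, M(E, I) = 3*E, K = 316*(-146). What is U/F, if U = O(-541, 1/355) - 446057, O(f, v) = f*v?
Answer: -158350776/4248995 ≈ -37.268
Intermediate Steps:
K = -46136
U = -158350776/355 (U = -541/355 - 446057 = -158350776/355 ≈ -4.4606e+5)
F = 11969 (F = -(3*(-580) - 46136)/4 = -(-1740 - 46136)/4 = -¼*(-47876) = 11969)
U/F = -158350776/355/11969 = -158350776/355*1/11969 = -158350776/4248995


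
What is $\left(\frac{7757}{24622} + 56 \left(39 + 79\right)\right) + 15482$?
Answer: $\frac{543907737}{24622} \approx 22090.0$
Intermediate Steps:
$\left(\frac{7757}{24622} + 56 \left(39 + 79\right)\right) + 15482 = \left(7757 \cdot \frac{1}{24622} + 56 \cdot 118\right) + 15482 = \left(\frac{7757}{24622} + 6608\right) + 15482 = \frac{162709933}{24622} + 15482 = \frac{543907737}{24622}$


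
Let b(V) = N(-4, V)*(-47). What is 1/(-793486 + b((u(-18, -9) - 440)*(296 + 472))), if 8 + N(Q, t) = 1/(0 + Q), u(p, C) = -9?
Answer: -4/3172393 ≈ -1.2609e-6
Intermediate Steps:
N(Q, t) = -8 + 1/Q (N(Q, t) = -8 + 1/(0 + Q) = -8 + 1/Q)
b(V) = 1551/4 (b(V) = (-8 + 1/(-4))*(-47) = (-8 - ¼)*(-47) = -33/4*(-47) = 1551/4)
1/(-793486 + b((u(-18, -9) - 440)*(296 + 472))) = 1/(-793486 + 1551/4) = 1/(-3172393/4) = -4/3172393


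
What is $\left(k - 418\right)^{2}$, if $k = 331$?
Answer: $7569$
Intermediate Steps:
$\left(k - 418\right)^{2} = \left(331 - 418\right)^{2} = \left(-87\right)^{2} = 7569$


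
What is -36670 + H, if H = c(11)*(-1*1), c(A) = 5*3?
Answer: -36685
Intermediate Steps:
c(A) = 15
H = -15 (H = 15*(-1*1) = 15*(-1) = -15)
-36670 + H = -36670 - 15 = -36685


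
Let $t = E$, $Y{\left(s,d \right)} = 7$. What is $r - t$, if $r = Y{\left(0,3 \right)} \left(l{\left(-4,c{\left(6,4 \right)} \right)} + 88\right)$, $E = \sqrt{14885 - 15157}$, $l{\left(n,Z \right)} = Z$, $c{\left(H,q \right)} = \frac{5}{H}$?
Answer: $\frac{3731}{6} - 4 i \sqrt{17} \approx 621.83 - 16.492 i$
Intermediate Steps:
$E = 4 i \sqrt{17}$ ($E = \sqrt{-272} = 4 i \sqrt{17} \approx 16.492 i$)
$r = \frac{3731}{6}$ ($r = 7 \left(\frac{5}{6} + 88\right) = 7 \cdot \frac{533}{6} = \frac{3731}{6} \approx 621.83$)
$t = 4 i \sqrt{17} \approx 16.492 i$
$r - t = \frac{3731}{6} - 4 i \sqrt{17}$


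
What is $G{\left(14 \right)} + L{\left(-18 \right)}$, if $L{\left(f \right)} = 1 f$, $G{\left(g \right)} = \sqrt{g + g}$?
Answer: $-18 + 2 \sqrt{7} \approx -12.708$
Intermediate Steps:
$G{\left(g \right)} = \sqrt{2} \sqrt{g}$ ($G{\left(g \right)} = \sqrt{2 g} = \sqrt{2} \sqrt{g}$)
$L{\left(f \right)} = f$
$G{\left(14 \right)} + L{\left(-18 \right)} = \sqrt{2} \sqrt{14} - 18 = 2 \sqrt{7} - 18 = -18 + 2 \sqrt{7}$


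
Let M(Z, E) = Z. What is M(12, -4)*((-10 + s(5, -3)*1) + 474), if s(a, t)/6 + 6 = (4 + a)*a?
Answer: 8376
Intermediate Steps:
s(a, t) = -36 + 6*a*(4 + a) (s(a, t) = -36 + 6*((4 + a)*a) = -36 + 6*(a*(4 + a)) = -36 + 6*a*(4 + a))
M(12, -4)*((-10 + s(5, -3)*1) + 474) = 12*((-10 + (-36 + 6*5**2 + 24*5)*1) + 474) = 12*((-10 + (-36 + 6*25 + 120)*1) + 474) = 12*((-10 + (-36 + 150 + 120)*1) + 474) = 12*((-10 + 234*1) + 474) = 12*((-10 + 234) + 474) = 12*(224 + 474) = 12*698 = 8376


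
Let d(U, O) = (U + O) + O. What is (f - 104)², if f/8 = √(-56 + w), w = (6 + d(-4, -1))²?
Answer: 7232 - 3328*I*√14 ≈ 7232.0 - 12452.0*I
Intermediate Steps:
d(U, O) = U + 2*O (d(U, O) = (O + U) + O = U + 2*O)
w = 0 (w = (6 + (-4 + 2*(-1)))² = (6 + (-4 - 2))² = (6 - 6)² = 0² = 0)
f = 16*I*√14 (f = 8*√(-56 + 0) = 8*√(-56) = 8*(2*I*√14) = 16*I*√14 ≈ 59.867*I)
(f - 104)² = (16*I*√14 - 104)² = (-104 + 16*I*√14)²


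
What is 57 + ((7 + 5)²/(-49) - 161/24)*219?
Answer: -805841/392 ≈ -2055.7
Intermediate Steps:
57 + ((7 + 5)²/(-49) - 161/24)*219 = 57 + (12²*(-1/49) - 161*1/24)*219 = 57 + (144*(-1/49) - 161/24)*219 = 57 + (-144/49 - 161/24)*219 = 57 - 11345/1176*219 = 57 - 828185/392 = -805841/392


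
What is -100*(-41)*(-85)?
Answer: -348500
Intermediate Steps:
-100*(-41)*(-85) = 4100*(-85) = -348500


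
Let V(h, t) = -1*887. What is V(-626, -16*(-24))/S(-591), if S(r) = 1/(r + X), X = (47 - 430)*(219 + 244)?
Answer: 157815040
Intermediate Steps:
X = -177329 (X = -383*463 = -177329)
V(h, t) = -887
S(r) = 1/(-177329 + r) (S(r) = 1/(r - 177329) = 1/(-177329 + r))
V(-626, -16*(-24))/S(-591) = -887/(1/(-177329 - 591)) = -887/(1/(-177920)) = -887/(-1/177920) = -887*(-177920) = 157815040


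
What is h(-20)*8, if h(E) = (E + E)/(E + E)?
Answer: 8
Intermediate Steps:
h(E) = 1 (h(E) = (2*E)/((2*E)) = (2*E)*(1/(2*E)) = 1)
h(-20)*8 = 1*8 = 8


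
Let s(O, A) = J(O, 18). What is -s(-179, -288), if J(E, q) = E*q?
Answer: 3222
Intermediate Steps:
s(O, A) = 18*O (s(O, A) = O*18 = 18*O)
-s(-179, -288) = -18*(-179) = -1*(-3222) = 3222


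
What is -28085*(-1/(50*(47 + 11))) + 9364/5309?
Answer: 35251773/3079220 ≈ 11.448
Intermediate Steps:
-28085*(-1/(50*(47 + 11))) + 9364/5309 = -28085/(58*(-50)) + 9364*(1/5309) = -28085/(-2900) + 9364/5309 = -28085*(-1/2900) + 9364/5309 = 5617/580 + 9364/5309 = 35251773/3079220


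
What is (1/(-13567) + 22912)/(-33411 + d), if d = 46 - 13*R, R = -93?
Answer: -310847103/436260452 ≈ -0.71253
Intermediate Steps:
d = 1255 (d = 46 - 13*(-93) = 46 + 1209 = 1255)
(1/(-13567) + 22912)/(-33411 + d) = (1/(-13567) + 22912)/(-33411 + 1255) = (-1/13567 + 22912)/(-32156) = (310847103/13567)*(-1/32156) = -310847103/436260452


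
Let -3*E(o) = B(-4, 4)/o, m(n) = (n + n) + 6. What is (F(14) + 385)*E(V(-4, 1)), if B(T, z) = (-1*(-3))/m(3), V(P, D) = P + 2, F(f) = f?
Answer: 133/8 ≈ 16.625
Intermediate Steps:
V(P, D) = 2 + P
m(n) = 6 + 2*n (m(n) = 2*n + 6 = 6 + 2*n)
B(T, z) = ¼ (B(T, z) = (-1*(-3))/(6 + 2*3) = 3/(6 + 6) = 3/12 = 3*(1/12) = ¼)
E(o) = -1/(12*o)
(F(14) + 385)*E(V(-4, 1)) = (14 + 385)*(-1/(12*(2 - 4))) = 399*(-1/12/(-2)) = 399*(-1/12*(-½)) = 399*(1/24) = 133/8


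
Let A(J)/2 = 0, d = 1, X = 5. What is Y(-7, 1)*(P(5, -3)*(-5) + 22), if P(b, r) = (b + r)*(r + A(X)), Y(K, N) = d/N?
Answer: 52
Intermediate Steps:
A(J) = 0 (A(J) = 2*0 = 0)
Y(K, N) = 1/N
P(b, r) = r*(b + r) (P(b, r) = (b + r)*(r + 0) = (b + r)*r = r*(b + r))
Y(-7, 1)*(P(5, -3)*(-5) + 22) = (-3*(5 - 3)*(-5) + 22)/1 = 1*(-3*2*(-5) + 22) = 1*(-6*(-5) + 22) = 1*(30 + 22) = 1*52 = 52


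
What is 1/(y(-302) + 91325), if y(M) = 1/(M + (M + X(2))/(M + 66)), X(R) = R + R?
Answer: 35487/3240850157 ≈ 1.0950e-5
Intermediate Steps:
X(R) = 2*R
y(M) = 1/(M + (4 + M)/(66 + M)) (y(M) = 1/(M + (M + 2*2)/(M + 66)) = 1/(M + (M + 4)/(66 + M)) = 1/(M + (4 + M)/(66 + M)))
1/(y(-302) + 91325) = 1/((66 - 302)/(4 + (-302)**2 + 67*(-302)) + 91325) = 1/(-236/(4 + 91204 - 20234) + 91325) = 1/(-236/70974 + 91325) = 1/((1/70974)*(-236) + 91325) = 1/(-118/35487 + 91325) = 1/(3240850157/35487) = 35487/3240850157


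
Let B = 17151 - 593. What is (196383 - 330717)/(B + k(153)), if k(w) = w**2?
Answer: -7902/2351 ≈ -3.3611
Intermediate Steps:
B = 16558
(196383 - 330717)/(B + k(153)) = (196383 - 330717)/(16558 + 153**2) = -134334/(16558 + 23409) = -134334/39967 = -134334*1/39967 = -7902/2351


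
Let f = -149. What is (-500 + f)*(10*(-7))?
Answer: 45430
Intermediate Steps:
(-500 + f)*(10*(-7)) = (-500 - 149)*(10*(-7)) = -649*(-70) = 45430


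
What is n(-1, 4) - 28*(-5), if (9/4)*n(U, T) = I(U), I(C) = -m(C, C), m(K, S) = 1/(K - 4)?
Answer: 6304/45 ≈ 140.09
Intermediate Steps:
m(K, S) = 1/(-4 + K)
I(C) = -1/(-4 + C)
n(U, T) = -4/(9*(-4 + U)) (n(U, T) = 4*(-1/(-4 + U))/9 = -4/(9*(-4 + U)))
n(-1, 4) - 28*(-5) = -4/(-36 + 9*(-1)) - 28*(-5) = -4/(-36 - 9) + 140 = -4/(-45) + 140 = -4*(-1/45) + 140 = 4/45 + 140 = 6304/45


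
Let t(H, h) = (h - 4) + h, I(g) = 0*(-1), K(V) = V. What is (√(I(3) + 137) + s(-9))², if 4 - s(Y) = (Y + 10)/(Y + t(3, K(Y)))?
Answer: 147282/961 + 250*√137/31 ≈ 247.65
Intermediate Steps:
I(g) = 0
t(H, h) = -4 + 2*h (t(H, h) = (-4 + h) + h = -4 + 2*h)
s(Y) = 4 - (10 + Y)/(-4 + 3*Y) (s(Y) = 4 - (Y + 10)/(Y + (-4 + 2*Y)) = 4 - (10 + Y)/(-4 + 3*Y))
(√(I(3) + 137) + s(-9))² = (√(0 + 137) + (-26 + 11*(-9))/(-4 + 3*(-9)))² = (√137 + (-26 - 99)/(-4 - 27))² = (√137 - 125/(-31))² = (√137 - 1/31*(-125))² = (√137 + 125/31)² = (125/31 + √137)²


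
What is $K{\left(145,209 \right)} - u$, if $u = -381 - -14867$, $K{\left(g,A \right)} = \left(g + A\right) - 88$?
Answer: $-14220$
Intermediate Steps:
$K{\left(g,A \right)} = -88 + A + g$ ($K{\left(g,A \right)} = \left(A + g\right) - 88 = -88 + A + g$)
$u = 14486$ ($u = -381 + 14867 = 14486$)
$K{\left(145,209 \right)} - u = \left(-88 + 209 + 145\right) - 14486 = 266 - 14486 = -14220$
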